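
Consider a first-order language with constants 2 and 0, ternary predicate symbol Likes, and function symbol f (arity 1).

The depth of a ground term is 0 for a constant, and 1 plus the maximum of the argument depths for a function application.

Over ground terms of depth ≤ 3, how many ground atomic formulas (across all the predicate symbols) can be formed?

512

First count ground terms of depth ≤ 3.
If N_k denotes the number of depth-≤k ground terms, the 2 constants give N_0 = 2, and each function symbol of arity r contributes N_{k-1}^r new terms at level k: N_k = 2 + N_{k-1}.
N_0 = 2
N_1 = 2 + 2 = 4
N_2 = 2 + 4 = 6
N_3 = 2 + 6 = 8
Explicitly: 2, 0, f(2), f(0), f(f(2)), f(f(0)), f(f(f(2))), f(f(f(0))).
So |H| = 8.
Ground atoms are formed by filling each argument slot of a predicate with a term from H, so an r-ary predicate gives |H|^r atoms:
  Likes: 8^3 = 512
Total ground atoms: 512.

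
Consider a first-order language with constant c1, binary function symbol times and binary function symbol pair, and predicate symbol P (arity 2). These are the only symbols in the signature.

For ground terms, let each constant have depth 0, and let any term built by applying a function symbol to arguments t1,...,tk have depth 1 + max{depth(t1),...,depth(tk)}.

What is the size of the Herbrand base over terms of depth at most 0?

First count ground terms of depth ≤ 0.
Let N_k count ground terms of depth at most k. Each non-constant term of depth ≤ k is some function symbol applied to depth-≤(k−1) arguments, giving N_k = 1 + N_{k-1}^2 + N_{k-1}^2.
N_0 = 1
Explicitly: c1.
So |H| = 1.
Ground atoms are formed by filling each argument slot of a predicate with a term from H, so an r-ary predicate gives |H|^r atoms:
  P: 1^2 = 1
Total ground atoms: 1.

1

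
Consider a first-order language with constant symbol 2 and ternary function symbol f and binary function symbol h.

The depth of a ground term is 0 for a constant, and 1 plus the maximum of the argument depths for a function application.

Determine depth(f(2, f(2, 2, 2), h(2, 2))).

depth(f(2, 2, 2)) = 1 + max(0, 0, 0) = 1
depth(h(2, 2)) = 1 + max(0, 0) = 1
depth(f(2, f(2, 2, 2), h(2, 2))) = 1 + max(0, 1, 1) = 2

2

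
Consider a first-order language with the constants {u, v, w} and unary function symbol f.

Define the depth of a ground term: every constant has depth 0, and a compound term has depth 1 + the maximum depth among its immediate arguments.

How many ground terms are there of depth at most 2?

9

Count level by level. With function symbols f/1, the terms of depth ≤ k are the 3 constants together with each function applied to depth-≤(k−1) tuples, so N_k = 3 + N_{k-1}.
N_0 = 3
N_1 = 3 + 3 = 6
N_2 = 3 + 6 = 9
Explicitly: u, v, w, f(u), f(v), f(w), f(f(u)), f(f(v)), f(f(w)).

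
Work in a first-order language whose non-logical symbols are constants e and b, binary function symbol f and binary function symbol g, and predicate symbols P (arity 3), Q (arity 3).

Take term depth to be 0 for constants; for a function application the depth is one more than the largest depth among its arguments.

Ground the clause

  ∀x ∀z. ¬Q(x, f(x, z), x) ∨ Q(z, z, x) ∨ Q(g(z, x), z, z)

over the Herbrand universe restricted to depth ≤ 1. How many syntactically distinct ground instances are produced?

Ground terms of depth ≤ 1:
  Write N_k for the number of ground terms of depth ≤ k. A term of depth ≤ k is either a constant or a function symbol applied to arguments of depth ≤ k−1, so N_k = 2 + N_{k-1}^2 + N_{k-1}^2.
  N_0 = 2
  N_1 = 2 + 2^2 + 2^2 = 10
  Explicitly: e, b, f(e, e), f(e, b), f(b, e), f(b, b), g(e, e), g(e, b), g(b, e), g(b, b).
So there are 10 ground terms available for substitution.
Each of x, z ranges independently over the available ground terms, and distinct assignments produce distinct instances.
Number of ground instances = 10^2 = 100.

100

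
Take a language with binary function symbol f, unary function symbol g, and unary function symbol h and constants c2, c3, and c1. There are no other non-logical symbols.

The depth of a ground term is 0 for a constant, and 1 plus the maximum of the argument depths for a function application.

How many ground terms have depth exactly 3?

132135

Let N_k = |{terms of depth ≤ k}|. Then N_0 = 3 and N_k = 3 + N_{k-1}^2 + N_{k-1} + N_{k-1} for k ≥ 1 (one summand per function symbol, arity giving the exponent).
N_0 = 3
N_1 = 3 + 3^2 + 3 + 3 = 18
N_2 = 3 + 18^2 + 18 + 18 = 363
N_3 = 3 + 363^2 + 363 + 363 = 132498
Terms of depth exactly 3: N_3 − N_2 = 132498 − 363 = 132135.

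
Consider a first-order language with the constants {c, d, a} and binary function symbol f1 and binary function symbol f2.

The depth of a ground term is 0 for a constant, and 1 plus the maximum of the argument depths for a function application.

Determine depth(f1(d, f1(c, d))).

depth(f1(c, d)) = 1 + max(0, 0) = 1
depth(f1(d, f1(c, d))) = 1 + max(0, 1) = 2

2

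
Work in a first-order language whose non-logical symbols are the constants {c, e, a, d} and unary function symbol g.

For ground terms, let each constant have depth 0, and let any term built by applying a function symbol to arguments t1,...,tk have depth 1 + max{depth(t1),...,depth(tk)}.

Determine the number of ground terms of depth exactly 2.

4

Count level by level. With function symbols g/1, the terms of depth ≤ k are the 4 constants together with each function applied to depth-≤(k−1) tuples, so N_k = 4 + N_{k-1}.
N_0 = 4
N_1 = 4 + 4 = 8
N_2 = 4 + 8 = 12
Terms of depth exactly 2: N_2 − N_1 = 12 − 8 = 4.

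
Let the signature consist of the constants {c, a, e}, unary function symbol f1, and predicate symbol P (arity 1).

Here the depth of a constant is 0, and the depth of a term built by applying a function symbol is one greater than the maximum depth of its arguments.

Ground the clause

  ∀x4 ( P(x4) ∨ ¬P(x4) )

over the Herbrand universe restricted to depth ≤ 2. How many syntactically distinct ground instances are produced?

Ground terms of depth ≤ 2:
  If N_k denotes the number of depth-≤k ground terms, the 3 constants give N_0 = 3, and each function symbol of arity r contributes N_{k-1}^r new terms at level k: N_k = 3 + N_{k-1}.
  N_0 = 3
  N_1 = 3 + 3 = 6
  N_2 = 3 + 6 = 9
  Explicitly: c, a, e, f1(c), f1(a), f1(e), f1(f1(c)), f1(f1(a)), f1(f1(e)).
So there are 9 ground terms available for substitution.
The variable x4 ranges independently over the available ground terms, and distinct assignments produce distinct instances.
Number of ground instances = 9.

9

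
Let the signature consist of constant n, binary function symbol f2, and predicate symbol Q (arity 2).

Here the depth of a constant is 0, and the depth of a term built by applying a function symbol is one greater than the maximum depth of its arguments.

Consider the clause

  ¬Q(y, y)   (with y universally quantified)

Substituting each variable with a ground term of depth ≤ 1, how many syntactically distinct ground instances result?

Ground terms of depth ≤ 1:
  Count level by level. With function symbols f2/2, the terms of depth ≤ k are the 1 constant together with each function applied to depth-≤(k−1) tuples, so N_k = 1 + N_{k-1}^2.
  N_0 = 1
  N_1 = 1 + 1^2 = 2
  Explicitly: n, f2(n, n).
So there are 2 ground terms available for substitution.
The body mentions the single quantified variable y; since ground terms form a free algebra, no two substitutions collapse to the same formula.
Number of ground instances = 2.

2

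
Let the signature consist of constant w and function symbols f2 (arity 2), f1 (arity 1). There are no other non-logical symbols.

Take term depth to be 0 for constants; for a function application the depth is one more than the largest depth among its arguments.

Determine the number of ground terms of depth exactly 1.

2

Let N_k count ground terms of depth at most k. Each non-constant term of depth ≤ k is some function symbol applied to depth-≤(k−1) arguments, giving N_k = 1 + N_{k-1}^2 + N_{k-1}.
N_0 = 1
N_1 = 1 + 1^2 + 1 = 3
Terms of depth exactly 1: N_1 − N_0 = 3 − 1 = 2.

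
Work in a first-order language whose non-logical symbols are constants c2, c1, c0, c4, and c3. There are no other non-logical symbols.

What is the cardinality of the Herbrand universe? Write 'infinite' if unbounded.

5

There are no function symbols, so every ground term is one of the 5 constants.
The Herbrand universe is {c2, c1, c0, c4, c3}, which is finite with 5 elements.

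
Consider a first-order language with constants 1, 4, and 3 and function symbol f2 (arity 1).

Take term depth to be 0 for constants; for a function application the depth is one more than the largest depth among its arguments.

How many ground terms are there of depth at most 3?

12

Write N_k for the number of ground terms of depth ≤ k. A term of depth ≤ k is either a constant or a function symbol applied to arguments of depth ≤ k−1, so N_k = 3 + N_{k-1}.
N_0 = 3
N_1 = 3 + 3 = 6
N_2 = 3 + 6 = 9
N_3 = 3 + 9 = 12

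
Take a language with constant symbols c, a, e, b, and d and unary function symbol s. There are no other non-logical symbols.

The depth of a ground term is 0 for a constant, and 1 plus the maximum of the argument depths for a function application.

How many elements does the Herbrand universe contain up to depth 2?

15

Write N_k for the number of ground terms of depth ≤ k. A term of depth ≤ k is either a constant or a function symbol applied to arguments of depth ≤ k−1, so N_k = 5 + N_{k-1}.
N_0 = 5
N_1 = 5 + 5 = 10
N_2 = 5 + 10 = 15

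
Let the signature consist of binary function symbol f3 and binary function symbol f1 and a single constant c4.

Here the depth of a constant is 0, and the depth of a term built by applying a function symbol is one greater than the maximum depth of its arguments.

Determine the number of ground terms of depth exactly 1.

2

Let N_k count ground terms of depth at most k. Each non-constant term of depth ≤ k is some function symbol applied to depth-≤(k−1) arguments, giving N_k = 1 + N_{k-1}^2 + N_{k-1}^2.
N_0 = 1
N_1 = 1 + 1^2 + 1^2 = 3
Terms of depth exactly 1: N_1 − N_0 = 3 − 1 = 2.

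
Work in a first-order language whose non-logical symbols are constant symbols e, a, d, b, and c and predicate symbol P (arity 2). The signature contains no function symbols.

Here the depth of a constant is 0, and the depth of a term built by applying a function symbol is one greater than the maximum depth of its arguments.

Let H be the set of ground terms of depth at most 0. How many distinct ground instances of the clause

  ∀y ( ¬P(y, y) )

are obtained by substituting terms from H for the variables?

5

Ground terms of depth ≤ 0:
  With no function symbols every ground term is a constant, so there are exactly 5 ground terms at every depth bound.
  N_0 = 5
So there are 5 ground terms available for substitution.
The variable y ranges independently over the available ground terms, and distinct assignments produce distinct instances.
Number of ground instances = 5.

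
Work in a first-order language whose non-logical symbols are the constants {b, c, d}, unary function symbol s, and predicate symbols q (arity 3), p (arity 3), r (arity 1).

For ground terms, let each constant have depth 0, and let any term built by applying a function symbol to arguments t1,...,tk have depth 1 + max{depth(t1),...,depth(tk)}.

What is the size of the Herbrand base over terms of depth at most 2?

1467

First count ground terms of depth ≤ 2.
If N_k denotes the number of depth-≤k ground terms, the 3 constants give N_0 = 3, and each function symbol of arity r contributes N_{k-1}^r new terms at level k: N_k = 3 + N_{k-1}.
N_0 = 3
N_1 = 3 + 3 = 6
N_2 = 3 + 6 = 9
Explicitly: b, c, d, s(b), s(c), s(d), s(s(b)), s(s(c)), s(s(d)).
So |H| = 9.
A ground atom is a predicate applied to a tuple of terms from H, so the count is the sum over predicates of |H|^arity:
  q: 9^3 = 729;  p: 9^3 = 729;  r: 9
Total ground atoms: 729 + 729 + 9 = 1467.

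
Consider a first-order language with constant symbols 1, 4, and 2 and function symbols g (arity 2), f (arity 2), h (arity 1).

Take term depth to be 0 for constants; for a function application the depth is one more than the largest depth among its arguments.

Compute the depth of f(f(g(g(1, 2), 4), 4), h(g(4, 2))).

depth(g(1, 2)) = 1 + max(0, 0) = 1
depth(g(g(1, 2), 4)) = 1 + max(1, 0) = 2
depth(f(g(g(1, 2), 4), 4)) = 1 + max(2, 0) = 3
depth(g(4, 2)) = 1 + max(0, 0) = 1
depth(h(g(4, 2))) = 1 + depth(g(4, 2)) = 1 + 1 = 2
depth(f(f(g(g(1, 2), 4), 4), h(g(4, 2)))) = 1 + max(3, 2) = 4

4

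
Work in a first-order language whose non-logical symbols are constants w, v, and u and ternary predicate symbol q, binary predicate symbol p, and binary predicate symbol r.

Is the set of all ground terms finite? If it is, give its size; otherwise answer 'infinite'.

There are no function symbols, so every ground term is one of the 3 constants.
The Herbrand universe is {w, v, u}, which is finite with 3 elements.

3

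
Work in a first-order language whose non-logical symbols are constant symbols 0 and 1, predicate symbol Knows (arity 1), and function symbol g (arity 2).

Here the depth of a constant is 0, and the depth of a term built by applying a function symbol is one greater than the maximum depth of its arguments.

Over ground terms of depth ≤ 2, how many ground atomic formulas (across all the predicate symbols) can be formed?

First count ground terms of depth ≤ 2.
Write N_k for the number of ground terms of depth ≤ k. A term of depth ≤ k is either a constant or a function symbol applied to arguments of depth ≤ k−1, so N_k = 2 + N_{k-1}^2.
N_0 = 2
N_1 = 2 + 2^2 = 6
N_2 = 2 + 6^2 = 38
So |H| = 38.
Each predicate of arity r yields |H|^r ground atoms (one per choice of an r-tuple from H):
  Knows: 38
Total ground atoms: 38.

38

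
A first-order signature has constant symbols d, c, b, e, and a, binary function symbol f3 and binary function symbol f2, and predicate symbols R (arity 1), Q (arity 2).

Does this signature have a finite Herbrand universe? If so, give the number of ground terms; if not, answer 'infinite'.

The signature has at least one function symbol (f3, arity 2) and at least one constant (d).
Iterating f3 gives infinitely many distinct ground terms: d, f3(d, d), f3(f3(d, d), f3(d, d)), ...
So the Herbrand universe is infinite.

infinite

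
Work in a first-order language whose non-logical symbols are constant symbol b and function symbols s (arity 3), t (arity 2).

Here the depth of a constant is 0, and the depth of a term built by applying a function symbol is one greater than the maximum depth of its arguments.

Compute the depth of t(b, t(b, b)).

2

depth(t(b, b)) = 1 + max(0, 0) = 1
depth(t(b, t(b, b))) = 1 + max(0, 1) = 2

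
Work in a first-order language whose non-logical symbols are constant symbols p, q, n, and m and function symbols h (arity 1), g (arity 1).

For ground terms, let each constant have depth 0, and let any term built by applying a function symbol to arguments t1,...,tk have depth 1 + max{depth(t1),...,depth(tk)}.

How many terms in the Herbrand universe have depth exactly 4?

64

Let N_k = |{terms of depth ≤ k}|. Then N_0 = 4 and N_k = 4 + N_{k-1} + N_{k-1} for k ≥ 1 (one summand per function symbol, arity giving the exponent).
N_0 = 4
N_1 = 4 + 4 + 4 = 12
N_2 = 4 + 12 + 12 = 28
N_3 = 4 + 28 + 28 = 60
N_4 = 4 + 60 + 60 = 124
Terms of depth exactly 4: N_4 − N_3 = 124 − 60 = 64.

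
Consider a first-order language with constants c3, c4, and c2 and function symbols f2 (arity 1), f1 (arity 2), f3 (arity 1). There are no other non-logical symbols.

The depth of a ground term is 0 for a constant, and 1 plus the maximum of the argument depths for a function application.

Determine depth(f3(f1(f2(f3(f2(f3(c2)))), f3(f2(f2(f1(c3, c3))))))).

depth(f3(c2)) = 1 + depth(c2) = 1 + 0 = 1
depth(f2(f3(c2))) = 1 + depth(f3(c2)) = 1 + 1 = 2
depth(f3(f2(f3(c2)))) = 1 + depth(f2(f3(c2))) = 1 + 2 = 3
depth(f2(f3(f2(f3(c2))))) = 1 + depth(f3(f2(f3(c2)))) = 1 + 3 = 4
depth(f1(c3, c3)) = 1 + max(0, 0) = 1
depth(f2(f1(c3, c3))) = 1 + depth(f1(c3, c3)) = 1 + 1 = 2
depth(f2(f2(f1(c3, c3)))) = 1 + depth(f2(f1(c3, c3))) = 1 + 2 = 3
depth(f3(f2(f2(f1(c3, c3))))) = 1 + depth(f2(f2(f1(c3, c3)))) = 1 + 3 = 4
depth(f1(f2(f3(f2(f3(c2)))), f3(f2(f2(f1(c3, c3)))))) = 1 + max(4, 4) = 5
depth(f3(f1(f2(f3(f2(f3(c2)))), f3(f2(f2(f1(c3, c3))))))) = 1 + depth(f1(f2(f3(f2(f3(c2)))), f3(f2(f2(f1(c3, c3)))))) = 1 + 5 = 6

6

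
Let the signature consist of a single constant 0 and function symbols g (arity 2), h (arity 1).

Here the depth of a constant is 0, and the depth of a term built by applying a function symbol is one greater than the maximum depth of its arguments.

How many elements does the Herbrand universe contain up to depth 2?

Let N_k count ground terms of depth at most k. Each non-constant term of depth ≤ k is some function symbol applied to depth-≤(k−1) arguments, giving N_k = 1 + N_{k-1}^2 + N_{k-1}.
N_0 = 1
N_1 = 1 + 1^2 + 1 = 3
N_2 = 1 + 3^2 + 3 = 13

13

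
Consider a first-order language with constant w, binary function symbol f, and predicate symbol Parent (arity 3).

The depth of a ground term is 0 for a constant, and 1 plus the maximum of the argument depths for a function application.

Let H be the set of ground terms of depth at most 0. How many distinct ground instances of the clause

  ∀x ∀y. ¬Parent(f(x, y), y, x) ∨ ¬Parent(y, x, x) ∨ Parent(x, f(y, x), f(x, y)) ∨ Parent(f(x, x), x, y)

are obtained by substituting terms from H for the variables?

Ground terms of depth ≤ 0:
  Count level by level. With function symbols f/2, the terms of depth ≤ k are the 1 constant together with each function applied to depth-≤(k−1) tuples, so N_k = 1 + N_{k-1}^2.
  N_0 = 1
So there is exactly 1 ground term available for substitution.
Each of x, y ranges independently over the available ground terms, and distinct assignments produce distinct instances.
Number of ground instances = 1^2 = 1.

1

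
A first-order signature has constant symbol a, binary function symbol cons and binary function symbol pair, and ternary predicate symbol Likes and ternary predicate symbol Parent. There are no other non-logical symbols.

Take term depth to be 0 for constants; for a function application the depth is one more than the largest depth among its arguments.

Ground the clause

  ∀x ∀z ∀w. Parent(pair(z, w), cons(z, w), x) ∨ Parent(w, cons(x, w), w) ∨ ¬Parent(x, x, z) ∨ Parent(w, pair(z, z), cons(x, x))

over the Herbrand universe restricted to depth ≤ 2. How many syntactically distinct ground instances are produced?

6859

Ground terms of depth ≤ 2:
  Count level by level. With function symbols cons/2, pair/2, the terms of depth ≤ k are the 1 constant together with each function applied to depth-≤(k−1) tuples, so N_k = 1 + N_{k-1}^2 + N_{k-1}^2.
  N_0 = 1
  N_1 = 1 + 1^2 + 1^2 = 3
  N_2 = 1 + 3^2 + 3^2 = 19
So there are 19 ground terms available for substitution.
The body mentions every one of the 3 quantified variables; since ground terms form a free algebra, no two substitutions collapse to the same formula.
Number of ground instances = 19^3 = 6859.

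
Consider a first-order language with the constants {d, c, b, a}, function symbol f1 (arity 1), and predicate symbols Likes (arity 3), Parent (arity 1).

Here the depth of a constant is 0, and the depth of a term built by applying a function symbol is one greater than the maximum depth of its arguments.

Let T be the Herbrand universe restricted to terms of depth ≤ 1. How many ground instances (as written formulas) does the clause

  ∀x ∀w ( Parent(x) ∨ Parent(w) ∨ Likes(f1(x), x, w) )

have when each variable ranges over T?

64

Ground terms of depth ≤ 1:
  Write N_k for the number of ground terms of depth ≤ k. A term of depth ≤ k is either a constant or a function symbol applied to arguments of depth ≤ k−1, so N_k = 4 + N_{k-1}.
  N_0 = 4
  N_1 = 4 + 4 = 8
  Explicitly: d, c, b, a, f1(d), f1(c), f1(b), f1(a).
So there are 8 ground terms available for substitution.
Each of x, w ranges independently over the available ground terms, and distinct assignments produce distinct instances.
Number of ground instances = 8^2 = 64.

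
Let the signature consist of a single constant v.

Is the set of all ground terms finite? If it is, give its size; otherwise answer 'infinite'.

There are no function symbols, so the only ground term is the single constant.
The Herbrand universe is {v}, finite with 1 element.

1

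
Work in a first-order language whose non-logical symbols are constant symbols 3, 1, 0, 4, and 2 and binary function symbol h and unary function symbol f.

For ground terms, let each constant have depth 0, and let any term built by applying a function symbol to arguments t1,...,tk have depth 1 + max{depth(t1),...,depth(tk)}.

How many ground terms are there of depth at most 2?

1265

Let N_k = |{terms of depth ≤ k}|. Then N_0 = 5 and N_k = 5 + N_{k-1}^2 + N_{k-1} for k ≥ 1 (one summand per function symbol, arity giving the exponent).
N_0 = 5
N_1 = 5 + 5^2 + 5 = 35
N_2 = 5 + 35^2 + 35 = 1265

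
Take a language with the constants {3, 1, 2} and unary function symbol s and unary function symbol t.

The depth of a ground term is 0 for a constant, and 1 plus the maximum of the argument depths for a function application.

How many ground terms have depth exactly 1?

6

Let N_k count ground terms of depth at most k. Each non-constant term of depth ≤ k is some function symbol applied to depth-≤(k−1) arguments, giving N_k = 3 + N_{k-1} + N_{k-1}.
N_0 = 3
N_1 = 3 + 3 + 3 = 9
Terms of depth exactly 1: N_1 − N_0 = 9 − 3 = 6.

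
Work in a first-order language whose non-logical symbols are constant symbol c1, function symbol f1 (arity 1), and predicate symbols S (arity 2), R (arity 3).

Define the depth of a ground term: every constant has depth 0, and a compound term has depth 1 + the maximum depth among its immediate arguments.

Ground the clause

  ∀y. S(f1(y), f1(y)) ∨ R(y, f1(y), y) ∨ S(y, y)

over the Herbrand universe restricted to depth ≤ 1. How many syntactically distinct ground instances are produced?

2

Ground terms of depth ≤ 1:
  If N_k denotes the number of depth-≤k ground terms, the 1 constant gives N_0 = 1, and each function symbol of arity r contributes N_{k-1}^r new terms at level k: N_k = 1 + N_{k-1}.
  N_0 = 1
  N_1 = 1 + 1 = 2
So there are 2 ground terms available for substitution.
The variable y ranges independently over the available ground terms, and distinct assignments produce distinct instances.
Number of ground instances = 2.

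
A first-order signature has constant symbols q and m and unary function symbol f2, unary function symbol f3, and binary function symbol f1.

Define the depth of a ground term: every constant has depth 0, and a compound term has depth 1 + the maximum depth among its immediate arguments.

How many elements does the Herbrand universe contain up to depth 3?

Count level by level. With function symbols f2/1, f3/1, f1/2, the terms of depth ≤ k are the 2 constants together with each function applied to depth-≤(k−1) tuples, so N_k = 2 + N_{k-1} + N_{k-1} + N_{k-1}^2.
N_0 = 2
N_1 = 2 + 2 + 2 + 2^2 = 10
N_2 = 2 + 10 + 10 + 10^2 = 122
N_3 = 2 + 122 + 122 + 122^2 = 15130

15130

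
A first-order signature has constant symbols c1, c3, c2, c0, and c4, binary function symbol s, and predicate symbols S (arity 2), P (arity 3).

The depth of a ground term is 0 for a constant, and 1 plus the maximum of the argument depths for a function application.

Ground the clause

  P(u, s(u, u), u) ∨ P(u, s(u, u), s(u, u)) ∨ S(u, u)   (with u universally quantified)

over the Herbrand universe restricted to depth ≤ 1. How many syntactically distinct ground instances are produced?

30

Ground terms of depth ≤ 1:
  Count level by level. With function symbols s/2, the terms of depth ≤ k are the 5 constants together with each function applied to depth-≤(k−1) tuples, so N_k = 5 + N_{k-1}^2.
  N_0 = 5
  N_1 = 5 + 5^2 = 30
So there are 30 ground terms available for substitution.
The clause has 1 distinct variable (u), which appears in the body. In the free term algebra distinct substitutions yield syntactically distinct ground instances.
Number of ground instances = 30.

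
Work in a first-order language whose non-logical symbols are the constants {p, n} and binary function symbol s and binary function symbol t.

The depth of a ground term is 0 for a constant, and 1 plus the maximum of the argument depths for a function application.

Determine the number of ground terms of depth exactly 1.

If N_k denotes the number of depth-≤k ground terms, the 2 constants give N_0 = 2, and each function symbol of arity r contributes N_{k-1}^r new terms at level k: N_k = 2 + N_{k-1}^2 + N_{k-1}^2.
N_0 = 2
N_1 = 2 + 2^2 + 2^2 = 10
Terms of depth exactly 1: N_1 − N_0 = 10 − 2 = 8.

8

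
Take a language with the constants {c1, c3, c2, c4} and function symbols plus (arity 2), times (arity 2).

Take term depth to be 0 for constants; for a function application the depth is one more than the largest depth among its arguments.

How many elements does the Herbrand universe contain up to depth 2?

2596

Let N_k count ground terms of depth at most k. Each non-constant term of depth ≤ k is some function symbol applied to depth-≤(k−1) arguments, giving N_k = 4 + N_{k-1}^2 + N_{k-1}^2.
N_0 = 4
N_1 = 4 + 4^2 + 4^2 = 36
N_2 = 4 + 36^2 + 36^2 = 2596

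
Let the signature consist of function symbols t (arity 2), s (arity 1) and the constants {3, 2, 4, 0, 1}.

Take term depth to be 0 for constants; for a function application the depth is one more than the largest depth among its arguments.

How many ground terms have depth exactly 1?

Write N_k for the number of ground terms of depth ≤ k. A term of depth ≤ k is either a constant or a function symbol applied to arguments of depth ≤ k−1, so N_k = 5 + N_{k-1}^2 + N_{k-1}.
N_0 = 5
N_1 = 5 + 5^2 + 5 = 35
Terms of depth exactly 1: N_1 − N_0 = 35 − 5 = 30.

30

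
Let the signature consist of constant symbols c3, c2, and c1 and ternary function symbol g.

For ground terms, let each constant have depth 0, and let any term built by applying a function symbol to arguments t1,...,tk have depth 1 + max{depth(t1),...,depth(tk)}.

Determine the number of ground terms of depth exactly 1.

27

Let N_k count ground terms of depth at most k. Each non-constant term of depth ≤ k is some function symbol applied to depth-≤(k−1) arguments, giving N_k = 3 + N_{k-1}^3.
N_0 = 3
N_1 = 3 + 3^3 = 30
Terms of depth exactly 1: N_1 − N_0 = 30 − 3 = 27.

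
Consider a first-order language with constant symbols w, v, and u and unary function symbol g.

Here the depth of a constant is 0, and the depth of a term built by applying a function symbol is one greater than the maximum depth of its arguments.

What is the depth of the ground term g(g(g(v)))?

depth(g(v)) = 1 + depth(v) = 1 + 0 = 1
depth(g(g(v))) = 1 + depth(g(v)) = 1 + 1 = 2
depth(g(g(g(v)))) = 1 + depth(g(g(v))) = 1 + 2 = 3

3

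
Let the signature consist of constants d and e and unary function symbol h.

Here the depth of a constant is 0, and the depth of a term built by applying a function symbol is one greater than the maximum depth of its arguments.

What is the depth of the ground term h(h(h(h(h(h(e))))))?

depth(h(e)) = 1 + depth(e) = 1 + 0 = 1
depth(h(h(e))) = 1 + depth(h(e)) = 1 + 1 = 2
depth(h(h(h(e)))) = 1 + depth(h(h(e))) = 1 + 2 = 3
depth(h(h(h(h(e))))) = 1 + depth(h(h(h(e)))) = 1 + 3 = 4
depth(h(h(h(h(h(e)))))) = 1 + depth(h(h(h(h(e))))) = 1 + 4 = 5
depth(h(h(h(h(h(h(e))))))) = 1 + depth(h(h(h(h(h(e)))))) = 1 + 5 = 6

6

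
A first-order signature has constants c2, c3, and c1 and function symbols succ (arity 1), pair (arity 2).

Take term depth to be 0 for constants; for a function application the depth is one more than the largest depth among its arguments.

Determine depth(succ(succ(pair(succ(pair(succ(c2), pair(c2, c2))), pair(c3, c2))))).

6

depth(succ(c2)) = 1 + depth(c2) = 1 + 0 = 1
depth(pair(c2, c2)) = 1 + max(0, 0) = 1
depth(pair(succ(c2), pair(c2, c2))) = 1 + max(1, 1) = 2
depth(succ(pair(succ(c2), pair(c2, c2)))) = 1 + depth(pair(succ(c2), pair(c2, c2))) = 1 + 2 = 3
depth(pair(c3, c2)) = 1 + max(0, 0) = 1
depth(pair(succ(pair(succ(c2), pair(c2, c2))), pair(c3, c2))) = 1 + max(3, 1) = 4
depth(succ(pair(succ(pair(succ(c2), pair(c2, c2))), pair(c3, c2)))) = 1 + depth(pair(succ(pair(succ(c2), pair(c2, c2))), pair(c3, c2))) = 1 + 4 = 5
depth(succ(succ(pair(succ(pair(succ(c2), pair(c2, c2))), pair(c3, c2))))) = 1 + depth(succ(pair(succ(pair(succ(c2), pair(c2, c2))), pair(c3, c2)))) = 1 + 5 = 6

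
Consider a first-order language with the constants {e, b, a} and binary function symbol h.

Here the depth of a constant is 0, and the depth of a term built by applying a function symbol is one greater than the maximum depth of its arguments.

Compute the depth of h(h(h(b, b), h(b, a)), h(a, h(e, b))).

depth(h(b, b)) = 1 + max(0, 0) = 1
depth(h(b, a)) = 1 + max(0, 0) = 1
depth(h(h(b, b), h(b, a))) = 1 + max(1, 1) = 2
depth(h(e, b)) = 1 + max(0, 0) = 1
depth(h(a, h(e, b))) = 1 + max(0, 1) = 2
depth(h(h(h(b, b), h(b, a)), h(a, h(e, b)))) = 1 + max(2, 2) = 3

3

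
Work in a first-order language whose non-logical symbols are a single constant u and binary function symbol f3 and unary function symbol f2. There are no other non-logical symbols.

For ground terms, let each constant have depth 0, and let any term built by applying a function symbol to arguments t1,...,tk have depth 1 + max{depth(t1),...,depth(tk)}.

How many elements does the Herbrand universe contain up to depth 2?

13

If N_k denotes the number of depth-≤k ground terms, the 1 constant gives N_0 = 1, and each function symbol of arity r contributes N_{k-1}^r new terms at level k: N_k = 1 + N_{k-1}^2 + N_{k-1}.
N_0 = 1
N_1 = 1 + 1^2 + 1 = 3
N_2 = 1 + 3^2 + 3 = 13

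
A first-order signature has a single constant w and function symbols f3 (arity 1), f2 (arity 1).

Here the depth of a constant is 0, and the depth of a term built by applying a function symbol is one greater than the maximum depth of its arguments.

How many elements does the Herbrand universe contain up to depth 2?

7

Let N_k count ground terms of depth at most k. Each non-constant term of depth ≤ k is some function symbol applied to depth-≤(k−1) arguments, giving N_k = 1 + N_{k-1} + N_{k-1}.
N_0 = 1
N_1 = 1 + 1 + 1 = 3
N_2 = 1 + 3 + 3 = 7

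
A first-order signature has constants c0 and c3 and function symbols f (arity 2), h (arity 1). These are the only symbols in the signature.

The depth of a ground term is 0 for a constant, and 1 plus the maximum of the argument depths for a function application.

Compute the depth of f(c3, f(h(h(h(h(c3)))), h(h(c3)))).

6

depth(h(c3)) = 1 + depth(c3) = 1 + 0 = 1
depth(h(h(c3))) = 1 + depth(h(c3)) = 1 + 1 = 2
depth(h(h(h(c3)))) = 1 + depth(h(h(c3))) = 1 + 2 = 3
depth(h(h(h(h(c3))))) = 1 + depth(h(h(h(c3)))) = 1 + 3 = 4
depth(f(h(h(h(h(c3)))), h(h(c3)))) = 1 + max(4, 2) = 5
depth(f(c3, f(h(h(h(h(c3)))), h(h(c3))))) = 1 + max(0, 5) = 6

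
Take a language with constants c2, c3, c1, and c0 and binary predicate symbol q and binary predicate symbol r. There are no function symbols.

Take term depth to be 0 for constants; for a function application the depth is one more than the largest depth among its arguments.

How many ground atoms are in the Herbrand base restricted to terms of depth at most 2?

First count ground terms of depth ≤ 2.
With no function symbols every ground term is a constant, so there are exactly 4 ground terms at every depth bound.
N_0 = 4
N_1 = 4
N_2 = 4
Explicitly: c2, c3, c1, c0.
So |H| = 4.
Each predicate of arity r yields |H|^r ground atoms (one per choice of an r-tuple from H):
  q: 4^2 = 16;  r: 4^2 = 16
Total ground atoms: 16 + 16 = 32.

32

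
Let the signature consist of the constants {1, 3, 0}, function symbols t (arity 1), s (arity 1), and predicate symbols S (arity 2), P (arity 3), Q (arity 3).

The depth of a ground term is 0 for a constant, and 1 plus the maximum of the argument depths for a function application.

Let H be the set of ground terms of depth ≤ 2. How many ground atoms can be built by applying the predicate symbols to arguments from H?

18963

First count ground terms of depth ≤ 2.
Let N_k = |{terms of depth ≤ k}|. Then N_0 = 3 and N_k = 3 + N_{k-1} + N_{k-1} for k ≥ 1 (one summand per function symbol, arity giving the exponent).
N_0 = 3
N_1 = 3 + 3 + 3 = 9
N_2 = 3 + 9 + 9 = 21
So |H| = 21.
A ground atom is a predicate applied to a tuple of terms from H, so the count is the sum over predicates of |H|^arity:
  S: 21^2 = 441;  P: 21^3 = 9261;  Q: 21^3 = 9261
Total ground atoms: 441 + 9261 + 9261 = 18963.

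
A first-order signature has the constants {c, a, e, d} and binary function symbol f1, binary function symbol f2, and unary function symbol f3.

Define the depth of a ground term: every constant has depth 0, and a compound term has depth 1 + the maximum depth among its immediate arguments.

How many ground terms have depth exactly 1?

Count level by level. With function symbols f1/2, f2/2, f3/1, the terms of depth ≤ k are the 4 constants together with each function applied to depth-≤(k−1) tuples, so N_k = 4 + N_{k-1}^2 + N_{k-1}^2 + N_{k-1}.
N_0 = 4
N_1 = 4 + 4^2 + 4^2 + 4 = 40
Terms of depth exactly 1: N_1 − N_0 = 40 − 4 = 36.

36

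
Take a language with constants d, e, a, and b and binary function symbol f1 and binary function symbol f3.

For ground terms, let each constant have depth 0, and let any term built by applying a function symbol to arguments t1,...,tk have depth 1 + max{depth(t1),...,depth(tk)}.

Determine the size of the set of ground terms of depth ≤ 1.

36

If N_k denotes the number of depth-≤k ground terms, the 4 constants give N_0 = 4, and each function symbol of arity r contributes N_{k-1}^r new terms at level k: N_k = 4 + N_{k-1}^2 + N_{k-1}^2.
N_0 = 4
N_1 = 4 + 4^2 + 4^2 = 36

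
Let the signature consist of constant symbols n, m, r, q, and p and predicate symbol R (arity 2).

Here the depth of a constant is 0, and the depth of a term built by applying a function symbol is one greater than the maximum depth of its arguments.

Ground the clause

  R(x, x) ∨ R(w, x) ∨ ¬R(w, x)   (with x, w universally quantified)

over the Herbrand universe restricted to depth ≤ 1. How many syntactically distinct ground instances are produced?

Ground terms of depth ≤ 1:
  With no function symbols every ground term is a constant, so there are exactly 5 ground terms at every depth bound.
  N_0 = 5
  N_1 = 5
  Explicitly: n, m, r, q, p.
So there are 5 ground terms available for substitution.
The clause has 2 distinct variables (x, w), each appearing in the body. In the free term algebra distinct substitutions yield syntactically distinct ground instances.
Number of ground instances = 5^2 = 25.

25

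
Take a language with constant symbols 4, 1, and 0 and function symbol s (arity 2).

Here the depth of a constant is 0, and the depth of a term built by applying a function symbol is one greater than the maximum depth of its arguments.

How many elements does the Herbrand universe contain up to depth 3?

21612

If N_k denotes the number of depth-≤k ground terms, the 3 constants give N_0 = 3, and each function symbol of arity r contributes N_{k-1}^r new terms at level k: N_k = 3 + N_{k-1}^2.
N_0 = 3
N_1 = 3 + 3^2 = 12
N_2 = 3 + 12^2 = 147
N_3 = 3 + 147^2 = 21612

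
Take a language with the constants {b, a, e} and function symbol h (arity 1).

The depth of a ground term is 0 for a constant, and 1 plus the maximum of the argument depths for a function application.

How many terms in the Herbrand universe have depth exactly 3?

3

Count level by level. With function symbols h/1, the terms of depth ≤ k are the 3 constants together with each function applied to depth-≤(k−1) tuples, so N_k = 3 + N_{k-1}.
N_0 = 3
N_1 = 3 + 3 = 6
N_2 = 3 + 6 = 9
N_3 = 3 + 9 = 12
Terms of depth exactly 3: N_3 − N_2 = 12 − 9 = 3.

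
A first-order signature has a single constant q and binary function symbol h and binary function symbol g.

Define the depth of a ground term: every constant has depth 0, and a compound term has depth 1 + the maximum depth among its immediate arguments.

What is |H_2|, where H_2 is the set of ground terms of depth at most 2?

If N_k denotes the number of depth-≤k ground terms, the 1 constant gives N_0 = 1, and each function symbol of arity r contributes N_{k-1}^r new terms at level k: N_k = 1 + N_{k-1}^2 + N_{k-1}^2.
N_0 = 1
N_1 = 1 + 1^2 + 1^2 = 3
N_2 = 1 + 3^2 + 3^2 = 19

19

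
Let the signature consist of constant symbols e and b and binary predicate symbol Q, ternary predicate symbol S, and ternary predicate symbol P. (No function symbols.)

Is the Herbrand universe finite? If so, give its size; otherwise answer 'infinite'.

There are no function symbols, so every ground term is one of the 2 constants.
The Herbrand universe is {e, b}, which is finite with 2 elements.

2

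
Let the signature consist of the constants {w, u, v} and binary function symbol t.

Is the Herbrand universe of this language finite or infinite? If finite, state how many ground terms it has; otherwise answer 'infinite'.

The signature has at least one function symbol (t, arity 2) and at least one constant (w).
Iterating t gives infinitely many distinct ground terms: w, t(w, w), t(t(w, w), t(w, w)), ...
So the Herbrand universe is infinite.

infinite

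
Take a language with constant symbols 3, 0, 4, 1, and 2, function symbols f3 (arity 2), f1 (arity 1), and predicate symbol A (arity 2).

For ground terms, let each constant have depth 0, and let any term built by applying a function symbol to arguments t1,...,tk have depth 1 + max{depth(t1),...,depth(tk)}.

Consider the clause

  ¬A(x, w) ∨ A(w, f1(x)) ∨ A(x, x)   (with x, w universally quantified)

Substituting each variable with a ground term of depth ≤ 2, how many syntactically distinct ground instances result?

1600225

Ground terms of depth ≤ 2:
  Let N_k = |{terms of depth ≤ k}|. Then N_0 = 5 and N_k = 5 + N_{k-1}^2 + N_{k-1} for k ≥ 1 (one summand per function symbol, arity giving the exponent).
  N_0 = 5
  N_1 = 5 + 5^2 + 5 = 35
  N_2 = 5 + 35^2 + 35 = 1265
So there are 1265 ground terms available for substitution.
The clause has 2 distinct variables (x, w), each appearing in the body. In the free term algebra distinct substitutions yield syntactically distinct ground instances.
Number of ground instances = 1265^2 = 1600225.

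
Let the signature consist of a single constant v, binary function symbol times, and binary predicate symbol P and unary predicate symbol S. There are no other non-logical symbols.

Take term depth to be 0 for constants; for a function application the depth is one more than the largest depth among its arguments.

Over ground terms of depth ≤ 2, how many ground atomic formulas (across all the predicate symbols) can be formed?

30

First count ground terms of depth ≤ 2.
Write N_k for the number of ground terms of depth ≤ k. A term of depth ≤ k is either a constant or a function symbol applied to arguments of depth ≤ k−1, so N_k = 1 + N_{k-1}^2.
N_0 = 1
N_1 = 1 + 1^2 = 2
N_2 = 1 + 2^2 = 5
Explicitly: v, times(v, v), times(v, times(v, v)), times(times(v, v), v), times(times(v, v), times(v, v)).
So |H| = 5.
A ground atom is a predicate applied to a tuple of terms from H, so the count is the sum over predicates of |H|^arity:
  P: 5^2 = 25;  S: 5
Total ground atoms: 25 + 5 = 30.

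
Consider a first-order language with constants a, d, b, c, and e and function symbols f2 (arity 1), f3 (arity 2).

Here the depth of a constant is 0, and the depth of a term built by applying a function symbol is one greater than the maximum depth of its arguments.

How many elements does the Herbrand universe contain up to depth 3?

Count level by level. With function symbols f2/1, f3/2, the terms of depth ≤ k are the 5 constants together with each function applied to depth-≤(k−1) tuples, so N_k = 5 + N_{k-1} + N_{k-1}^2.
N_0 = 5
N_1 = 5 + 5 + 5^2 = 35
N_2 = 5 + 35 + 35^2 = 1265
N_3 = 5 + 1265 + 1265^2 = 1601495

1601495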